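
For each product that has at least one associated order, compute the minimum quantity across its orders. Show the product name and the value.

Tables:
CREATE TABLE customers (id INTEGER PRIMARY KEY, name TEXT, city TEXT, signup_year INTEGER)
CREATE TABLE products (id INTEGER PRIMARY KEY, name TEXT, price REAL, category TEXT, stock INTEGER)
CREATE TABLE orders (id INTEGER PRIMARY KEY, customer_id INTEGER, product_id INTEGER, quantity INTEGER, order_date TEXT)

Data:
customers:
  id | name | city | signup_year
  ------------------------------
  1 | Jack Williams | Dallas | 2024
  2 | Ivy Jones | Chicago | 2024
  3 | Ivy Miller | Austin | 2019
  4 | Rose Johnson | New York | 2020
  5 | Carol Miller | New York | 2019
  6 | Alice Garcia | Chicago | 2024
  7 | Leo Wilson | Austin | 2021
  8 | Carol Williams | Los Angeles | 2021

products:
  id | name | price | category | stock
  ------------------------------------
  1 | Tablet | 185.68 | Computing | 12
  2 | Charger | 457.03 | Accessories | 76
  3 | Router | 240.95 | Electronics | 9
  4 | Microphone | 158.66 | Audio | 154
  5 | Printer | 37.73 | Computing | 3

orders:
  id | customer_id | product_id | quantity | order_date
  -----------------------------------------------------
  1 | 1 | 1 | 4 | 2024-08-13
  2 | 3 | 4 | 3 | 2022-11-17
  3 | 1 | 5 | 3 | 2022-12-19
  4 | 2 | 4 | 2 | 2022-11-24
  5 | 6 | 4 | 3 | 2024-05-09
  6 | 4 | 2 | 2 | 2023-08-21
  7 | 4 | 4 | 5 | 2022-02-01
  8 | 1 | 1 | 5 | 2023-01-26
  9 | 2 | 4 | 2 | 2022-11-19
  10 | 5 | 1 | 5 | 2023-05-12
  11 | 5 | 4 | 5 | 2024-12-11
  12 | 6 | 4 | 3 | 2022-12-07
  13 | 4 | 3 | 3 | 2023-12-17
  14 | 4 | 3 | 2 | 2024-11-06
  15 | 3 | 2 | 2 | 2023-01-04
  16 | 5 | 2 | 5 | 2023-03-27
SELECT p.name, MIN(c.quantity) AS min_quantity FROM orders c JOIN products p ON c.product_id = p.id GROUP BY p.id, p.name

Execution result:
name | min_quantity
Tablet | 4
Charger | 2
Router | 2
Microphone | 2
Printer | 3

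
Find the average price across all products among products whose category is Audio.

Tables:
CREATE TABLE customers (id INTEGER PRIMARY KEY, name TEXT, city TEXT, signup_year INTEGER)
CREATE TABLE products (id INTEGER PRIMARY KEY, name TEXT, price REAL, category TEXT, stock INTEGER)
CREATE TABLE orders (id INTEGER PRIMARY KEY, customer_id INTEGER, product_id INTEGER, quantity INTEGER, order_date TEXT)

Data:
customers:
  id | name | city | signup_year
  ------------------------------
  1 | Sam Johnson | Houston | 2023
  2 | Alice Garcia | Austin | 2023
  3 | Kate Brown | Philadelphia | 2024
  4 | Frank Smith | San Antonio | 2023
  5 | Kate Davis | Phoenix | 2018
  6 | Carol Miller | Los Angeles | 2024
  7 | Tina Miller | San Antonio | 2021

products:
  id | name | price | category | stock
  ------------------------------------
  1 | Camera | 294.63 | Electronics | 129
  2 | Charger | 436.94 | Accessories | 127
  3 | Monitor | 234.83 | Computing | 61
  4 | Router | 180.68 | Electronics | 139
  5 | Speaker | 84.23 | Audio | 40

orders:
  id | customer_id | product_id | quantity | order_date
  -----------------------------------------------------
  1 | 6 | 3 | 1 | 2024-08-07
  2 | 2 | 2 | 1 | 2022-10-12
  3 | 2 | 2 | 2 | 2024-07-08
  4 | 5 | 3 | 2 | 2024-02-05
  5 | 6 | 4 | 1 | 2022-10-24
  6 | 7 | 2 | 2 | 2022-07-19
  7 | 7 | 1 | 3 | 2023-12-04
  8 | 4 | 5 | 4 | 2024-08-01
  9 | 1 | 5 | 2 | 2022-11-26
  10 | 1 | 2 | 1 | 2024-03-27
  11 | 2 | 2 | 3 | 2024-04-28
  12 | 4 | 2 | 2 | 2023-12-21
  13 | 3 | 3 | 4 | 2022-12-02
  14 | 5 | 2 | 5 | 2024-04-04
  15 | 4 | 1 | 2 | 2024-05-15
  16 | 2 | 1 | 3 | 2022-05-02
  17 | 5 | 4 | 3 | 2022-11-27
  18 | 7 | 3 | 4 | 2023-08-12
SELECT AVG(price) FROM products WHERE category = 'Audio'

Execution result:
84.23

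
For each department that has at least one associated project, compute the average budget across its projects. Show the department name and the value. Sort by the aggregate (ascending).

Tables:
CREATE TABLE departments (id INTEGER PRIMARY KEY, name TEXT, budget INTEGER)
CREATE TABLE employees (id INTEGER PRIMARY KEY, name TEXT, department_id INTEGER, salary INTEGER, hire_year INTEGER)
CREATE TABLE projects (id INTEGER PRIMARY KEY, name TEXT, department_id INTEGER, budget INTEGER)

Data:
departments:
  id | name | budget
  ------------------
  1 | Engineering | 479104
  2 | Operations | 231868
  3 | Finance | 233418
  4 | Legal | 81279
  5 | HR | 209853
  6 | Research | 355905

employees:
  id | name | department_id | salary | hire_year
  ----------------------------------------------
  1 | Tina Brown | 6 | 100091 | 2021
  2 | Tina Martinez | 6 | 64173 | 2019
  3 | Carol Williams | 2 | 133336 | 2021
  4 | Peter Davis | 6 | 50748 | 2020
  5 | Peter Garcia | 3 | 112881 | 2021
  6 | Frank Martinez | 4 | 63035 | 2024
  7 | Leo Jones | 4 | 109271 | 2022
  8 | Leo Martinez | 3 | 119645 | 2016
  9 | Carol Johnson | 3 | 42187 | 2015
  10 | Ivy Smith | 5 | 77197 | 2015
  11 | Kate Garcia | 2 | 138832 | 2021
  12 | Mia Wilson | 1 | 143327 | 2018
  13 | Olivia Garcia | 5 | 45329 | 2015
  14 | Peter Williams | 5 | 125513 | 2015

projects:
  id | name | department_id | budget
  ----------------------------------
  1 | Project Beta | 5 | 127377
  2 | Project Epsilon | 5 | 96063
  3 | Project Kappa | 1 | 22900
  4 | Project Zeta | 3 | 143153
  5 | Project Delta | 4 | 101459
SELECT p.name, AVG(c.budget) AS avg_budget FROM projects c JOIN departments p ON c.department_id = p.id GROUP BY p.id, p.name ORDER BY avg_budget ASC

Execution result:
name | avg_budget
Engineering | 22900.00
Legal | 101459.00
HR | 111720.00
Finance | 143153.00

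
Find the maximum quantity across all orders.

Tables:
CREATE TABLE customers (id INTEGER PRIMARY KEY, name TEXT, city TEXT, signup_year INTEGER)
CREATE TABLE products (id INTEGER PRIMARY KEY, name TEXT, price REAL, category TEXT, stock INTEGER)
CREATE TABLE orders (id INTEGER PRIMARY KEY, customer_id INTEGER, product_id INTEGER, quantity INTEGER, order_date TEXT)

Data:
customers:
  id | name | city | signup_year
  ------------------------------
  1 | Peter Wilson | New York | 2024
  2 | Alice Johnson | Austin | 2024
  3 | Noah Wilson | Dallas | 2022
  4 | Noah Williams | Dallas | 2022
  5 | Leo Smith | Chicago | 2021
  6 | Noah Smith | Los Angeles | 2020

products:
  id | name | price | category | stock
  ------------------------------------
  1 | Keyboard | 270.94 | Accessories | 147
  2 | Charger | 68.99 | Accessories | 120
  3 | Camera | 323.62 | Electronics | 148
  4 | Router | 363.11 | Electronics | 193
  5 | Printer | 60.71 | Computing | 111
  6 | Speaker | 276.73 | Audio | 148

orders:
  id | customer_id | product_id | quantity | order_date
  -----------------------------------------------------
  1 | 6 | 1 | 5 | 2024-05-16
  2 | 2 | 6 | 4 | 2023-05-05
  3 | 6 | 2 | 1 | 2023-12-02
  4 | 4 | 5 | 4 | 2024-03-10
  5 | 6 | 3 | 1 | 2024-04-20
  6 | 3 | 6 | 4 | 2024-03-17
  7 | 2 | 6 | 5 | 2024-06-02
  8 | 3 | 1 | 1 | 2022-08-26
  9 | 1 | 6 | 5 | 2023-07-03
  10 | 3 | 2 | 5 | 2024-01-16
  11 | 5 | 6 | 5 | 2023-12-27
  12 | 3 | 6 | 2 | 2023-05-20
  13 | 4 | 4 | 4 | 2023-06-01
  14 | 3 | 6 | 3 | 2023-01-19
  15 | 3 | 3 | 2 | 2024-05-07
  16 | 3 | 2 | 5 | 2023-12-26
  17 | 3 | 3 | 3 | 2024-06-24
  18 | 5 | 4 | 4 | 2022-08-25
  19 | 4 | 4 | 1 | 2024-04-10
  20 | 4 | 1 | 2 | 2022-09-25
SELECT MAX(quantity) FROM orders

Execution result:
5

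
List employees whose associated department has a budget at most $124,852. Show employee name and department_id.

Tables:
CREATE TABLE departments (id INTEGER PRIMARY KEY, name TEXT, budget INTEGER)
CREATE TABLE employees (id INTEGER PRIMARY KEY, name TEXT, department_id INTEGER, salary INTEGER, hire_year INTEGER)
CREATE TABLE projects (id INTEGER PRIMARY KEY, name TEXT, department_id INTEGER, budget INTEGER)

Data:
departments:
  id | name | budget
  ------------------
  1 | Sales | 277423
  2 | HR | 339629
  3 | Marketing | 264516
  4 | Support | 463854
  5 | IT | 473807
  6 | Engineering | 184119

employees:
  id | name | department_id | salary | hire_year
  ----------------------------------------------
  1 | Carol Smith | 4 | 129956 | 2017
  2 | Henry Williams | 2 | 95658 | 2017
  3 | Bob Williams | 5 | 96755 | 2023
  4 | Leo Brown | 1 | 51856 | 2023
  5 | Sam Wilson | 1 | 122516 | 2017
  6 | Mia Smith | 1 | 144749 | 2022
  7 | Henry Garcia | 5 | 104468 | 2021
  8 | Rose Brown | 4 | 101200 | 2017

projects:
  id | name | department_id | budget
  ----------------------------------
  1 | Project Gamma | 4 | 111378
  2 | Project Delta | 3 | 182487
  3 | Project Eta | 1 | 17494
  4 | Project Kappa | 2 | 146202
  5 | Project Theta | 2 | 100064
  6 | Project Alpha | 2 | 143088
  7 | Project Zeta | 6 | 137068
SELECT name, department_id FROM employees WHERE department_id IN (SELECT id FROM departments WHERE budget <= 124852)

Execution result:
(no rows)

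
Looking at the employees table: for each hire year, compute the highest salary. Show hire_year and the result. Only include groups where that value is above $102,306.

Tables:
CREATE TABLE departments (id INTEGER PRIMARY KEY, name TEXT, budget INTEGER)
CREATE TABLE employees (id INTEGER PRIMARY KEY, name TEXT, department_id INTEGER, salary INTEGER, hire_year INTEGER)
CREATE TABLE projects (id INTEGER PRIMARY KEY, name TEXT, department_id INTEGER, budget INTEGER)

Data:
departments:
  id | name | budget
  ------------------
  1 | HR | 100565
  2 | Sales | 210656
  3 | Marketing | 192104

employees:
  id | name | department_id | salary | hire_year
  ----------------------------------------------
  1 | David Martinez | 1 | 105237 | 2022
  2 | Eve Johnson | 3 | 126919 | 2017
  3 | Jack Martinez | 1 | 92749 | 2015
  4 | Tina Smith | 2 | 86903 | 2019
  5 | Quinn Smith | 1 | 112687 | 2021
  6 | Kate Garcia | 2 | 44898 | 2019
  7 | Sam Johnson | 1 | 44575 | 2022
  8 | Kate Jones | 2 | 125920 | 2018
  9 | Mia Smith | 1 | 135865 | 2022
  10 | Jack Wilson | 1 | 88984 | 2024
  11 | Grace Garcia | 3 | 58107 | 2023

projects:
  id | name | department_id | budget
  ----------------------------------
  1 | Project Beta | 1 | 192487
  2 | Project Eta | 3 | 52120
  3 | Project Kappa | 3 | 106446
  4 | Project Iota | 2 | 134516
SELECT hire_year, MAX(salary) AS max_salary FROM employees GROUP BY hire_year HAVING MAX(salary) > 102306

Execution result:
hire_year | max_salary
2017 | 126919
2018 | 125920
2021 | 112687
2022 | 135865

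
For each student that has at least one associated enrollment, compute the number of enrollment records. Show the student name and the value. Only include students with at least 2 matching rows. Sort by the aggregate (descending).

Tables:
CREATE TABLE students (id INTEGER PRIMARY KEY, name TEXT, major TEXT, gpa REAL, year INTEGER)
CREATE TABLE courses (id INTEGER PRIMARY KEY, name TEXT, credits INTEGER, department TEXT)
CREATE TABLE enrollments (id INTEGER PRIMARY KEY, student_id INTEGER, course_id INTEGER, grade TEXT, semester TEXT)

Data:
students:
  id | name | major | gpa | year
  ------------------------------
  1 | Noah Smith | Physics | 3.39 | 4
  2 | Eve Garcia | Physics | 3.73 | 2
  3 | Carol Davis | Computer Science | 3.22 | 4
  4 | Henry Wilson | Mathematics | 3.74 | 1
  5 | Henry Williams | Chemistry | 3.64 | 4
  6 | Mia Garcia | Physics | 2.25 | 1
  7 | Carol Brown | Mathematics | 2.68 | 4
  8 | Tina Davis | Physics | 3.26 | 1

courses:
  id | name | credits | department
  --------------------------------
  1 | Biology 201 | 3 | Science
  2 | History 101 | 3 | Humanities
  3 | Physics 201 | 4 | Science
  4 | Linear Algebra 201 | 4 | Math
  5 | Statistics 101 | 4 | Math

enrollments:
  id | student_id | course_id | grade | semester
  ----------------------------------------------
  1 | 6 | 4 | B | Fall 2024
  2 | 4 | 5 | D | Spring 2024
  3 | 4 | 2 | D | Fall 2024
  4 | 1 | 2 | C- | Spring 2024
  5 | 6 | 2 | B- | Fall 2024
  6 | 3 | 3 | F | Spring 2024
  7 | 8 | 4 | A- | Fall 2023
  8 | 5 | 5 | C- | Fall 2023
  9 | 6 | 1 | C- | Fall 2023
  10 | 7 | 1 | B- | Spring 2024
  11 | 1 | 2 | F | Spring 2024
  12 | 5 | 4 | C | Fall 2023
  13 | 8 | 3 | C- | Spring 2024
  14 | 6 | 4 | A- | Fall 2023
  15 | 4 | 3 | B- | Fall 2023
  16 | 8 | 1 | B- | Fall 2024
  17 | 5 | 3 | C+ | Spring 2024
SELECT p.name, COUNT(*) AS n FROM enrollments c JOIN students p ON c.student_id = p.id GROUP BY p.id, p.name HAVING COUNT(*) >= 2 ORDER BY n DESC

Execution result:
name | n
Mia Garcia | 4
Henry Wilson | 3
Henry Williams | 3
Tina Davis | 3
Noah Smith | 2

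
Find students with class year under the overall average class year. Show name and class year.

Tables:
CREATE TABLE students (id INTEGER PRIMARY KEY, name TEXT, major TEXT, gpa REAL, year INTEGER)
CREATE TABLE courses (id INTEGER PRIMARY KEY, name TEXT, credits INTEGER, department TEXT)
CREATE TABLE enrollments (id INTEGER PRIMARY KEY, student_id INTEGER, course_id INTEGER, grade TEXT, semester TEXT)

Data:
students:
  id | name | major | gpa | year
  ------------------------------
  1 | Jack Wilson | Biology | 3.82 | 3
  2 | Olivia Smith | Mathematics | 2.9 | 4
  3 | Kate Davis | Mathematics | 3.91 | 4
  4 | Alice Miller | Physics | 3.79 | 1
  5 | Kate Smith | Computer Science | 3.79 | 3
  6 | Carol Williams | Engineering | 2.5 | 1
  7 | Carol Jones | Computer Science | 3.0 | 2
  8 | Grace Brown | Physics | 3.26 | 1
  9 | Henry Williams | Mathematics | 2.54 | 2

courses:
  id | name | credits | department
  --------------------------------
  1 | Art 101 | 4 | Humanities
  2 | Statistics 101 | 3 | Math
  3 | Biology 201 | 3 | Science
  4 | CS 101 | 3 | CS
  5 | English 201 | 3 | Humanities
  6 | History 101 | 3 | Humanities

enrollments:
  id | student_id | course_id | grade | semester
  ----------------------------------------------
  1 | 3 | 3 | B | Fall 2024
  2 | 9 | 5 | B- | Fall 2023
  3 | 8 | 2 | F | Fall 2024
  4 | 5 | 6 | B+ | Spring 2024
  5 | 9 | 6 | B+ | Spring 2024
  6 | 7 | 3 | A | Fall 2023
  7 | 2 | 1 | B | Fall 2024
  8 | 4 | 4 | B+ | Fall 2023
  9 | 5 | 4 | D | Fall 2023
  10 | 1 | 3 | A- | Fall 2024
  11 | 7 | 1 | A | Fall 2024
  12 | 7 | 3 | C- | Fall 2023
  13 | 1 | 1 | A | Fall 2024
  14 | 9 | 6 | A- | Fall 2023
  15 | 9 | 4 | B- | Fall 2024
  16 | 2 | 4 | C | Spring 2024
SELECT name, year FROM students WHERE year < (SELECT AVG(year) FROM students)

Execution result:
name | year
Alice Miller | 1
Carol Williams | 1
Carol Jones | 2
Grace Brown | 1
Henry Williams | 2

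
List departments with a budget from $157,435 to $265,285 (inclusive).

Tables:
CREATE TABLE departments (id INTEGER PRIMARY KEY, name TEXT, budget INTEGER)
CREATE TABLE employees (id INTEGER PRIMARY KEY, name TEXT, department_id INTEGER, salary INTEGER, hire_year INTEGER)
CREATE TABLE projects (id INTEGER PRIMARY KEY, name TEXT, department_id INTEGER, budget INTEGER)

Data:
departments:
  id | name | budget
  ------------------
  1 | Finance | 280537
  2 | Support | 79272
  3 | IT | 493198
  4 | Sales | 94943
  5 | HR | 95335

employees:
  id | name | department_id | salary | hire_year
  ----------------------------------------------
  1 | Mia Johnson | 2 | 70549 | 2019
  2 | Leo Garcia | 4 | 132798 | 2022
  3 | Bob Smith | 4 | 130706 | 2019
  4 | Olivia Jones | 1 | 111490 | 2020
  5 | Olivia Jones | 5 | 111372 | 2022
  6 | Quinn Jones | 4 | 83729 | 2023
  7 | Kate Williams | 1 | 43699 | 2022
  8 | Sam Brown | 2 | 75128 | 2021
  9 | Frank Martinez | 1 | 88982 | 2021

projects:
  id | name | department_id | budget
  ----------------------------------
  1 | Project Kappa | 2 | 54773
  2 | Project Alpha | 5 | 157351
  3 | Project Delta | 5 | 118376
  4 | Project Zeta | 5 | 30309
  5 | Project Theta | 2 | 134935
SELECT name, budget FROM departments WHERE budget BETWEEN 157435 AND 265285

Execution result:
(no rows)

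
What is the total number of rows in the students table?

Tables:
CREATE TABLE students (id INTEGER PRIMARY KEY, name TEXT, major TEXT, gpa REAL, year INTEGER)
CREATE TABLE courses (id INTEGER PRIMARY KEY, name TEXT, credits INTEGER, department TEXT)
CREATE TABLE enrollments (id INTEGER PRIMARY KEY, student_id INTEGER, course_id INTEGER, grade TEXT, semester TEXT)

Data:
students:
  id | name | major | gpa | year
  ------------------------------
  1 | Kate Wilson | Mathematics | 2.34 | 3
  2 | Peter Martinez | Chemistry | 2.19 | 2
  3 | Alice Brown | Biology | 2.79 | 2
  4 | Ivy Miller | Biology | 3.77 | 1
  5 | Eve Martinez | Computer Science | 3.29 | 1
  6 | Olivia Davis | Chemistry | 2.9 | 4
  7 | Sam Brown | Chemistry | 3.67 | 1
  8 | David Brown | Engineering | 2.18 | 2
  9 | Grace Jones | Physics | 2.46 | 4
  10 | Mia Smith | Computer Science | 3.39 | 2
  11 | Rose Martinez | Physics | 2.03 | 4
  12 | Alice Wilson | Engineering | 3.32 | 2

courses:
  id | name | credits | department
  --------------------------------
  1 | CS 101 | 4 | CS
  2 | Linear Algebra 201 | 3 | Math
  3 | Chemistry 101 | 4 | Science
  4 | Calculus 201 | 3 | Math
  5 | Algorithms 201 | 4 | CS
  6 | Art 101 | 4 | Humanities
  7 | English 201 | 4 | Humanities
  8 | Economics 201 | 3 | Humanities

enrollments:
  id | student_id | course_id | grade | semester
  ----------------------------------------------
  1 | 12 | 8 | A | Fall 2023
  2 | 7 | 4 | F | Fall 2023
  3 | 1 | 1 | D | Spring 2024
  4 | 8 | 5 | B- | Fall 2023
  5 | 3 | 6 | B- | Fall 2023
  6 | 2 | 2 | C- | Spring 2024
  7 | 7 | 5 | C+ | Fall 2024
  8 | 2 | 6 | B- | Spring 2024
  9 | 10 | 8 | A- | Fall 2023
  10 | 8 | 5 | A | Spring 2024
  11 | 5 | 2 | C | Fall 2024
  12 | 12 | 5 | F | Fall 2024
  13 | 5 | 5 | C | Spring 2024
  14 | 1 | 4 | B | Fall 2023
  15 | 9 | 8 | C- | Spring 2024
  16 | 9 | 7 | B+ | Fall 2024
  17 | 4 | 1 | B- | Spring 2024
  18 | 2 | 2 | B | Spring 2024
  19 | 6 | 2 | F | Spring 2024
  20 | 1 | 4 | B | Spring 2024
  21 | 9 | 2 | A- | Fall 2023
SELECT COUNT(*) FROM students

Execution result:
12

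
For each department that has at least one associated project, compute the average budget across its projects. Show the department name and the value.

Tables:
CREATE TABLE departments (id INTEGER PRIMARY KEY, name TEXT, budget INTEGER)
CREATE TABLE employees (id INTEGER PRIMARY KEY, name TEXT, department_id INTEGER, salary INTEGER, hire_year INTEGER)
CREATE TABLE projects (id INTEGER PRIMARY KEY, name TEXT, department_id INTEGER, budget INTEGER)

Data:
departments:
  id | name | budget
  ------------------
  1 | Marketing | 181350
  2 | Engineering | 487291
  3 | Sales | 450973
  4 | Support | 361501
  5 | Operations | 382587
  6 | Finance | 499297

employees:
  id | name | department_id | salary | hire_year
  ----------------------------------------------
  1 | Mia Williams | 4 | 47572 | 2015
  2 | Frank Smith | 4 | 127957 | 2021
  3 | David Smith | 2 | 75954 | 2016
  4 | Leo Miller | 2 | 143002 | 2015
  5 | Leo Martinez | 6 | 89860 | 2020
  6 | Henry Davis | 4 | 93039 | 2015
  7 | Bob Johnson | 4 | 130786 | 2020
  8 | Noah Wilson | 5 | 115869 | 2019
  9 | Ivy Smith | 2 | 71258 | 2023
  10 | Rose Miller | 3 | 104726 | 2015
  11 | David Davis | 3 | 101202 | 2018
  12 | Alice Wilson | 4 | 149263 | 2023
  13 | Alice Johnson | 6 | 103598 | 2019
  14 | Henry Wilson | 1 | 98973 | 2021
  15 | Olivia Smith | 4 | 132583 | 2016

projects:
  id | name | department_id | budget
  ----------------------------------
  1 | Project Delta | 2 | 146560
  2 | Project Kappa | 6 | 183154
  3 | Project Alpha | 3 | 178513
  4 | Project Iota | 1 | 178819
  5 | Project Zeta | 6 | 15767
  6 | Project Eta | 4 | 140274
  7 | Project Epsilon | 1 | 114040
SELECT p.name, AVG(c.budget) AS avg_budget FROM projects c JOIN departments p ON c.department_id = p.id GROUP BY p.id, p.name

Execution result:
name | avg_budget
Marketing | 146429.50
Engineering | 146560.00
Sales | 178513.00
Support | 140274.00
Finance | 99460.50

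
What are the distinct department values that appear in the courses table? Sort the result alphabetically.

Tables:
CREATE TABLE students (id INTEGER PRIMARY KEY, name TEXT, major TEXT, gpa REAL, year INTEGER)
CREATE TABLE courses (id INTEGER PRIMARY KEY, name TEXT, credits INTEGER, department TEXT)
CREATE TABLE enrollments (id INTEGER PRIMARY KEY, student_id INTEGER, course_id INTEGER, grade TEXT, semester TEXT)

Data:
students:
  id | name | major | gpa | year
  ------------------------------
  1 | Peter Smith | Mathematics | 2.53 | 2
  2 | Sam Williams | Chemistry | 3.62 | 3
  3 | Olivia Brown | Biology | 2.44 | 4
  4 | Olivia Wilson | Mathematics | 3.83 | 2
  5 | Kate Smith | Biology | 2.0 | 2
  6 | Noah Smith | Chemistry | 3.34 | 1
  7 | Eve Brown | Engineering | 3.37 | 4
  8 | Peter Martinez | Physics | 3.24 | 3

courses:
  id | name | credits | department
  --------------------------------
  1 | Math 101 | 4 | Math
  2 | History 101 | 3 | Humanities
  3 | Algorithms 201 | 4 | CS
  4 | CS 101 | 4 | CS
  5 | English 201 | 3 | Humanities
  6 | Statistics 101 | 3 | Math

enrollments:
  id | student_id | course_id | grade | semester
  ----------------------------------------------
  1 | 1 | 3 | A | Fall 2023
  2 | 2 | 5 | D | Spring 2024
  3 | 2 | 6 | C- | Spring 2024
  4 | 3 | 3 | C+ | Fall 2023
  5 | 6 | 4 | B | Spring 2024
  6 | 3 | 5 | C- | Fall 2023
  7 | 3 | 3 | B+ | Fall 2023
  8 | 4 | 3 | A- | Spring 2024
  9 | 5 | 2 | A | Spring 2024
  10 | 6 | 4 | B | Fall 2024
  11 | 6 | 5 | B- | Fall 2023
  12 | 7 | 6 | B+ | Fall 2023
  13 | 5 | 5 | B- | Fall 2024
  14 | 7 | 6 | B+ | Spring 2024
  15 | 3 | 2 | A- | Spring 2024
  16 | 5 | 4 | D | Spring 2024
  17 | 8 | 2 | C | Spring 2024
SELECT DISTINCT department FROM courses ORDER BY department

Execution result:
department
CS
Humanities
Math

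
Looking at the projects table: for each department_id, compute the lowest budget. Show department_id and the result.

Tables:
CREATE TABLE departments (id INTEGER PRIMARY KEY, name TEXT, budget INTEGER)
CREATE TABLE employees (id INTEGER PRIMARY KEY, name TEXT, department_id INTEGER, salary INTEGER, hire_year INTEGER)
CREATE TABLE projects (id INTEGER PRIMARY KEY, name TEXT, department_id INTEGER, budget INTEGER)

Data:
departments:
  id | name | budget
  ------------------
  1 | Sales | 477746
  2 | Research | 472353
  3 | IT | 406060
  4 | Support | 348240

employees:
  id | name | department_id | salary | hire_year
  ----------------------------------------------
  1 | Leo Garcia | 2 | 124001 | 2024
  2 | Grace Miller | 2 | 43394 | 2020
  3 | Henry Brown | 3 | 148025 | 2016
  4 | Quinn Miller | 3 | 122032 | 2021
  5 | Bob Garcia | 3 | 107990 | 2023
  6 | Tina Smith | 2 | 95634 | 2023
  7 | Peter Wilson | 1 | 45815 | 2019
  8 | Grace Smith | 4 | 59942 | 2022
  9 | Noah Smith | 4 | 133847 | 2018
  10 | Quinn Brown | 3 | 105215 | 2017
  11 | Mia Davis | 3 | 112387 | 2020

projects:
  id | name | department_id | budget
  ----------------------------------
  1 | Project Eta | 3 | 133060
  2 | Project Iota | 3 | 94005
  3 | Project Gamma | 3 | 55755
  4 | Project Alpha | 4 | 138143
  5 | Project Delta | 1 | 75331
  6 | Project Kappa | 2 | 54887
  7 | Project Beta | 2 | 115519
SELECT department_id, MIN(budget) AS min_budget FROM projects GROUP BY department_id

Execution result:
department_id | min_budget
1 | 75331
2 | 54887
3 | 55755
4 | 138143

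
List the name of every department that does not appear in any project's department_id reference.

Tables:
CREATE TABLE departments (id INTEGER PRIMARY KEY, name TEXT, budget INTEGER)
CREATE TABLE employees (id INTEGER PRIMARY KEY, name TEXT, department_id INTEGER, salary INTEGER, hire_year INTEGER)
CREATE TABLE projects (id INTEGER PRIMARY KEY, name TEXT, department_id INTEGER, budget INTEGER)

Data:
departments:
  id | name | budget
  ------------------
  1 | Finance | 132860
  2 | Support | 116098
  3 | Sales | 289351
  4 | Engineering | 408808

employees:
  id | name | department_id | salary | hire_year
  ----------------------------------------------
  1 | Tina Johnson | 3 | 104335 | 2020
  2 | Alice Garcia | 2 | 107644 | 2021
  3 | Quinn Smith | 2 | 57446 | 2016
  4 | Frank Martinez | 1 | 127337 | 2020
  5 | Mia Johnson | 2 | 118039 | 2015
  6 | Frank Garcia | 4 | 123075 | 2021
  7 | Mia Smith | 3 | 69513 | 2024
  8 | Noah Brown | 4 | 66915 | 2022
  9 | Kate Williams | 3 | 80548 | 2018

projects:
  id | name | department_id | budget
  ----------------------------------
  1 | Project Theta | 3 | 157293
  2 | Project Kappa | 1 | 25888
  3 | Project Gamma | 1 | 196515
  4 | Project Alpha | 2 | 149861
SELECT p.name FROM departments p LEFT JOIN projects c ON c.department_id = p.id WHERE c.id IS NULL

Execution result:
Engineering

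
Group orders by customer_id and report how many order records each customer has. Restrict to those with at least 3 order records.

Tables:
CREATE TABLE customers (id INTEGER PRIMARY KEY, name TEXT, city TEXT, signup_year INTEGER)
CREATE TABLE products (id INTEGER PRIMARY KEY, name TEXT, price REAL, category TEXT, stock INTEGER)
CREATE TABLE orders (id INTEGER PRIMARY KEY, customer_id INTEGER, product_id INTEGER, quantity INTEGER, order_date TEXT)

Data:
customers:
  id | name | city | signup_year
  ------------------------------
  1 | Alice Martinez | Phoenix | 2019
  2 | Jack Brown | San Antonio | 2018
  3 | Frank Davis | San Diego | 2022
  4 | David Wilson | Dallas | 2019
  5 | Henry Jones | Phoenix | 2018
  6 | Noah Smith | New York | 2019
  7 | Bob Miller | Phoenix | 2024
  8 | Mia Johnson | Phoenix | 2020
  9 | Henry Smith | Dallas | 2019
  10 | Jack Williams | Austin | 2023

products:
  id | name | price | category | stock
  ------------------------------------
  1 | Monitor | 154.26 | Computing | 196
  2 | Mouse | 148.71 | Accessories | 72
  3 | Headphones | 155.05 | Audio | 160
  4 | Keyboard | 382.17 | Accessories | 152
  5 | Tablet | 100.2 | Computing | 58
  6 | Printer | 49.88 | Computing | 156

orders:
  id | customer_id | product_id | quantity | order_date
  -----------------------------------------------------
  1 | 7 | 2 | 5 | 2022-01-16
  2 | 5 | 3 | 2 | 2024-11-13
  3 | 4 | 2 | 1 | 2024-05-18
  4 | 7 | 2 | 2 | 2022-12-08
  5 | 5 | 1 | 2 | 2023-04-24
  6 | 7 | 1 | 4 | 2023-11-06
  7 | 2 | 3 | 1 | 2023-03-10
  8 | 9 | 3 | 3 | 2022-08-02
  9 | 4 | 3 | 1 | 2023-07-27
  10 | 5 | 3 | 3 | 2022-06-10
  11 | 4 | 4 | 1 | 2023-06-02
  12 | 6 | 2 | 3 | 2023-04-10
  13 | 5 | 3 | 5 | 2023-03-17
SELECT customer_id, COUNT(*) AS order_count FROM orders GROUP BY customer_id HAVING COUNT(*) >= 3

Execution result:
customer_id | order_count
4 | 3
5 | 4
7 | 3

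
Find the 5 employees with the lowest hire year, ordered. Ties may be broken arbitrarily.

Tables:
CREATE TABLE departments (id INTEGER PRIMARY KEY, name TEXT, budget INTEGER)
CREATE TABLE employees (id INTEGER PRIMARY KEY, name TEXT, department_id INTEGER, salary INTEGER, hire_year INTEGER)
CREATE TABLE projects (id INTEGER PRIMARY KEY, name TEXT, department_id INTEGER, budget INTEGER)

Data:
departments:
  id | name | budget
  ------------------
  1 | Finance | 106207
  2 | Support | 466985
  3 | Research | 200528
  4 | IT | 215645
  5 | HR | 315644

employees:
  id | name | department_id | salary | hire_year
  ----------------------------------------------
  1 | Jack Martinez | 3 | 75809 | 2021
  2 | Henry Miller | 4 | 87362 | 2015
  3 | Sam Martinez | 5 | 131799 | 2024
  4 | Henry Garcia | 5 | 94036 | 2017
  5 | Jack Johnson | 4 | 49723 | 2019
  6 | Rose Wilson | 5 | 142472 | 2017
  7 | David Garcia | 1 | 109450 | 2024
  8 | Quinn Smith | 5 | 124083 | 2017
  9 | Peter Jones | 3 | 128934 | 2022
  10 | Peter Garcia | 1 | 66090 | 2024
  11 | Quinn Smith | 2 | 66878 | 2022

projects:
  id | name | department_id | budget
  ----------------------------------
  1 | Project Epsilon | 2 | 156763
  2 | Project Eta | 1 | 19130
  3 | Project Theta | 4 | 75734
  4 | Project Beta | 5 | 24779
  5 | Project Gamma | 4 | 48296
SELECT name, hire_year FROM employees ORDER BY hire_year ASC LIMIT 5

Execution result:
name | hire_year
Henry Miller | 2015
Henry Garcia | 2017
Rose Wilson | 2017
Quinn Smith | 2017
Jack Johnson | 2019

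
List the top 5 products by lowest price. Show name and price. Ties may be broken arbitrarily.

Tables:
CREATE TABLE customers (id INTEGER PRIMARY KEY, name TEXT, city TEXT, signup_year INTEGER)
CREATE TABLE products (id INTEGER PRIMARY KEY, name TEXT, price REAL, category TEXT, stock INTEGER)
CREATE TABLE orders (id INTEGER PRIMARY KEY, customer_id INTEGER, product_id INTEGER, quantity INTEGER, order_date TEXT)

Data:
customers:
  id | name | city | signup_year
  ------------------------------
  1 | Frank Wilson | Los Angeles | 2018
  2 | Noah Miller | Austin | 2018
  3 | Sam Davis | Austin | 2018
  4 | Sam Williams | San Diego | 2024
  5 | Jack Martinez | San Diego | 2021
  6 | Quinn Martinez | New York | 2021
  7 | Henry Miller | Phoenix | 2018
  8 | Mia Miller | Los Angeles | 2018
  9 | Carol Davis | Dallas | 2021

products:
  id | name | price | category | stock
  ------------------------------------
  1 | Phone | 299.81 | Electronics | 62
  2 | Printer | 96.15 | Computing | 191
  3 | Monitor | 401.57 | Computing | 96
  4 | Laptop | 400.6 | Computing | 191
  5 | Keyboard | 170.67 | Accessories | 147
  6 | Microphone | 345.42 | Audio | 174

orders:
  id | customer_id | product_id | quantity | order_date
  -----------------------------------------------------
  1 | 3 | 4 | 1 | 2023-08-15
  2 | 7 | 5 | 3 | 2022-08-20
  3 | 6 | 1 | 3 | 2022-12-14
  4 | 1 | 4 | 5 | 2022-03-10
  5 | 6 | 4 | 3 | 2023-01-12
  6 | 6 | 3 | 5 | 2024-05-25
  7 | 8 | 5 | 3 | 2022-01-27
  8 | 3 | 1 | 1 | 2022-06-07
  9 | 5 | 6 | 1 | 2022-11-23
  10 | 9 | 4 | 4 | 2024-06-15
SELECT name, price FROM products ORDER BY price ASC LIMIT 5

Execution result:
name | price
Printer | 96.15
Keyboard | 170.67
Phone | 299.81
Microphone | 345.42
Laptop | 400.60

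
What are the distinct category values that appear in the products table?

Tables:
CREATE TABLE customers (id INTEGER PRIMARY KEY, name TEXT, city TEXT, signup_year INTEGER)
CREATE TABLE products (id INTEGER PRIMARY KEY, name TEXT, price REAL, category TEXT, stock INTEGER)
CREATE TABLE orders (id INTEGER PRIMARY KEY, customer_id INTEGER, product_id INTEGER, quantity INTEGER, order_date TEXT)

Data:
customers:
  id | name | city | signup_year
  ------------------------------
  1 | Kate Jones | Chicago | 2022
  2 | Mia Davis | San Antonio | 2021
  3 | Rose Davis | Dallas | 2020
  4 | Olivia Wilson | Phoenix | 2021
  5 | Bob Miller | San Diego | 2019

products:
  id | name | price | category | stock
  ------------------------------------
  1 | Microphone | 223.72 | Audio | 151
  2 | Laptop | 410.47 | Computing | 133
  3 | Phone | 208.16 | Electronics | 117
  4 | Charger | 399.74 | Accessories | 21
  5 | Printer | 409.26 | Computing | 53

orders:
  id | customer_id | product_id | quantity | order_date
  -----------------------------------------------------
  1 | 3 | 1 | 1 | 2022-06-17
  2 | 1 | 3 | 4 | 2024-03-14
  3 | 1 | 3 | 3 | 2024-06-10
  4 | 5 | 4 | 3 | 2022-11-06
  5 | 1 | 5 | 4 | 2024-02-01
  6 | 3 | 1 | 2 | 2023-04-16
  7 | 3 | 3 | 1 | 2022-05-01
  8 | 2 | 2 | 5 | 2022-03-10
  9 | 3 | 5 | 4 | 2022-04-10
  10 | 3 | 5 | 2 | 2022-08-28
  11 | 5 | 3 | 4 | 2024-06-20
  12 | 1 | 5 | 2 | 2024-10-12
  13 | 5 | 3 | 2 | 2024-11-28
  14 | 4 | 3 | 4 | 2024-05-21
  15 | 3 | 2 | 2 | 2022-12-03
SELECT DISTINCT category FROM products

Execution result:
category
Audio
Computing
Electronics
Accessories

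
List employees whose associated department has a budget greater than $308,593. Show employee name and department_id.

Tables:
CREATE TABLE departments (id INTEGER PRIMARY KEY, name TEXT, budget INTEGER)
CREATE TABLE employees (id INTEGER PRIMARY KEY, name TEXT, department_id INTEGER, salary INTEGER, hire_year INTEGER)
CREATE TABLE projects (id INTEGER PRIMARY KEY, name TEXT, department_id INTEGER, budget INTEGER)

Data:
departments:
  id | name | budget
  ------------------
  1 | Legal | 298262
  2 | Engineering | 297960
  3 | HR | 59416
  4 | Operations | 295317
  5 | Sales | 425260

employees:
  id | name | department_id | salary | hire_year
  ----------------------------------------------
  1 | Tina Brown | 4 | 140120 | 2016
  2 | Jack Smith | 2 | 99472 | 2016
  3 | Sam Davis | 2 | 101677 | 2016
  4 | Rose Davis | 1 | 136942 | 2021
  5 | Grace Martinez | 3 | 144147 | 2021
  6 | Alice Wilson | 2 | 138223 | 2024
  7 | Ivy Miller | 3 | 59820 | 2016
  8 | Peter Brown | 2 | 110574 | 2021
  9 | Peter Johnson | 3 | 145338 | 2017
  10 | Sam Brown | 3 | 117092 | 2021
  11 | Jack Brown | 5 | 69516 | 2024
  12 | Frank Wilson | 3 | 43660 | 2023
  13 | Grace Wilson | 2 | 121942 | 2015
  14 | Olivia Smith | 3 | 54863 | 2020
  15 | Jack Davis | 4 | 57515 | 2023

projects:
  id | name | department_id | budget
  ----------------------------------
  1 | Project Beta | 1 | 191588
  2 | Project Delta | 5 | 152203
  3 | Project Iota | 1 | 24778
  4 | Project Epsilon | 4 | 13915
SELECT name, department_id FROM employees WHERE department_id IN (SELECT id FROM departments WHERE budget > 308593)

Execution result:
name | department_id
Jack Brown | 5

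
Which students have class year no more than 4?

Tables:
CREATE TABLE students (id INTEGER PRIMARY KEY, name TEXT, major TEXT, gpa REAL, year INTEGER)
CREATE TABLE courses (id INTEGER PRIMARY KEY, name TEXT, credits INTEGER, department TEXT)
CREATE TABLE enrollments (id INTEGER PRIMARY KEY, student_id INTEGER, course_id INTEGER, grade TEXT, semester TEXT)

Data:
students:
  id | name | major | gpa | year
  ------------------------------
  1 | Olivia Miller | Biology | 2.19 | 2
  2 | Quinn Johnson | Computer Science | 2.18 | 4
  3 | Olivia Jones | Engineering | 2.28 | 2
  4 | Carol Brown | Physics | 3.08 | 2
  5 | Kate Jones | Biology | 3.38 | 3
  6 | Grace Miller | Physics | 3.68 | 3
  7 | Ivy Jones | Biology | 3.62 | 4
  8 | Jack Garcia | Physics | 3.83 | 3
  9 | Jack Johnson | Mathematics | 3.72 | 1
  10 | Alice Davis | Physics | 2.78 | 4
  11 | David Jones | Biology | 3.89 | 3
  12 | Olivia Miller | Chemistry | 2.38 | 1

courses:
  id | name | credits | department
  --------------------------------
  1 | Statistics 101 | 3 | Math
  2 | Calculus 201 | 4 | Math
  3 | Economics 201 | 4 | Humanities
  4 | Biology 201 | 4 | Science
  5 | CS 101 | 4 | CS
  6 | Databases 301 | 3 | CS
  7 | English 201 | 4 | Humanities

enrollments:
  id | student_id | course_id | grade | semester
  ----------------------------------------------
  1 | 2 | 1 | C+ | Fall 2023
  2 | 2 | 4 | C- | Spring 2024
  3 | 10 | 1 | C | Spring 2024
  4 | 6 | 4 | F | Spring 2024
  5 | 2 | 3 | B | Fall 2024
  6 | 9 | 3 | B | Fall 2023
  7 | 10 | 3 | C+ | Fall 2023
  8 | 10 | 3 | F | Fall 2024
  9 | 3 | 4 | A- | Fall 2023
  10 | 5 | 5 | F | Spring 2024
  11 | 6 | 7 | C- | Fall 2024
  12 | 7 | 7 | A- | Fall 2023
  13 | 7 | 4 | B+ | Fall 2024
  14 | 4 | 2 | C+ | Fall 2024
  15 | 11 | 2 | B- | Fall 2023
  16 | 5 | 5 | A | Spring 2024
SELECT name, year FROM students WHERE year <= 4

Execution result:
name | year
Olivia Miller | 2
Quinn Johnson | 4
Olivia Jones | 2
Carol Brown | 2
Kate Jones | 3
Grace Miller | 3
Ivy Jones | 4
Jack Garcia | 3
Jack Johnson | 1
Alice Davis | 4
David Jones | 3
Olivia Miller | 1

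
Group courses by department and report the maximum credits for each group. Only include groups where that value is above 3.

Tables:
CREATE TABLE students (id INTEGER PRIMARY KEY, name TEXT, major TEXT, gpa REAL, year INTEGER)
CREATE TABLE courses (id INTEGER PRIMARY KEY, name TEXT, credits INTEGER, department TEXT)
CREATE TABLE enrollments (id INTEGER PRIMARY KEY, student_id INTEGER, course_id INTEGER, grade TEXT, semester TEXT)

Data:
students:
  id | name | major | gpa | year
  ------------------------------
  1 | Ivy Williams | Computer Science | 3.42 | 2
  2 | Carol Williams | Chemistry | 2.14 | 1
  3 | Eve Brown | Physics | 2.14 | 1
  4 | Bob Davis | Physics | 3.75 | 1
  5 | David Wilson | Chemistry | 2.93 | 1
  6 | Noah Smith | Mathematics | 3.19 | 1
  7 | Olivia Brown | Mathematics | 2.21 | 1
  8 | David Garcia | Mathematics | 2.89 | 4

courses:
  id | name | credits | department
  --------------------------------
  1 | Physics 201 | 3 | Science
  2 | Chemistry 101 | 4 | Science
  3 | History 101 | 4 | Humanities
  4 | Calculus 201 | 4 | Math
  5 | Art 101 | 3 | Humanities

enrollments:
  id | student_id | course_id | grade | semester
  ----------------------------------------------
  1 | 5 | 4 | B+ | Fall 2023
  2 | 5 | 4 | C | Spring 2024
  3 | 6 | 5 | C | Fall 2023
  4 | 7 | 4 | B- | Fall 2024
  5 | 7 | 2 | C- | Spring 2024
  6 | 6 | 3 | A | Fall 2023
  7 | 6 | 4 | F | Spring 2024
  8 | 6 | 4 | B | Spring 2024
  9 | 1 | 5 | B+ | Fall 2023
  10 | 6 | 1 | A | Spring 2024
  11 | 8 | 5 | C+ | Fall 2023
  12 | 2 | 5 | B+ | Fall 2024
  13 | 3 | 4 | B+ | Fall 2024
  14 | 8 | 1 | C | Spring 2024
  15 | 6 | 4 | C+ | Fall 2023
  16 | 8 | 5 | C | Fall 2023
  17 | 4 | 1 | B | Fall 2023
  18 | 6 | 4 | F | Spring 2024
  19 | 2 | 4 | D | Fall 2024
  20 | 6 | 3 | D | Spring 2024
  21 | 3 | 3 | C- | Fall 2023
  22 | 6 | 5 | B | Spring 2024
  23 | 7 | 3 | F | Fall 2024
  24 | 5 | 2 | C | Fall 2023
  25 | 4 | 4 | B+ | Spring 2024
SELECT department, MAX(credits) AS max_credits FROM courses GROUP BY department HAVING MAX(credits) > 3

Execution result:
department | max_credits
Humanities | 4
Math | 4
Science | 4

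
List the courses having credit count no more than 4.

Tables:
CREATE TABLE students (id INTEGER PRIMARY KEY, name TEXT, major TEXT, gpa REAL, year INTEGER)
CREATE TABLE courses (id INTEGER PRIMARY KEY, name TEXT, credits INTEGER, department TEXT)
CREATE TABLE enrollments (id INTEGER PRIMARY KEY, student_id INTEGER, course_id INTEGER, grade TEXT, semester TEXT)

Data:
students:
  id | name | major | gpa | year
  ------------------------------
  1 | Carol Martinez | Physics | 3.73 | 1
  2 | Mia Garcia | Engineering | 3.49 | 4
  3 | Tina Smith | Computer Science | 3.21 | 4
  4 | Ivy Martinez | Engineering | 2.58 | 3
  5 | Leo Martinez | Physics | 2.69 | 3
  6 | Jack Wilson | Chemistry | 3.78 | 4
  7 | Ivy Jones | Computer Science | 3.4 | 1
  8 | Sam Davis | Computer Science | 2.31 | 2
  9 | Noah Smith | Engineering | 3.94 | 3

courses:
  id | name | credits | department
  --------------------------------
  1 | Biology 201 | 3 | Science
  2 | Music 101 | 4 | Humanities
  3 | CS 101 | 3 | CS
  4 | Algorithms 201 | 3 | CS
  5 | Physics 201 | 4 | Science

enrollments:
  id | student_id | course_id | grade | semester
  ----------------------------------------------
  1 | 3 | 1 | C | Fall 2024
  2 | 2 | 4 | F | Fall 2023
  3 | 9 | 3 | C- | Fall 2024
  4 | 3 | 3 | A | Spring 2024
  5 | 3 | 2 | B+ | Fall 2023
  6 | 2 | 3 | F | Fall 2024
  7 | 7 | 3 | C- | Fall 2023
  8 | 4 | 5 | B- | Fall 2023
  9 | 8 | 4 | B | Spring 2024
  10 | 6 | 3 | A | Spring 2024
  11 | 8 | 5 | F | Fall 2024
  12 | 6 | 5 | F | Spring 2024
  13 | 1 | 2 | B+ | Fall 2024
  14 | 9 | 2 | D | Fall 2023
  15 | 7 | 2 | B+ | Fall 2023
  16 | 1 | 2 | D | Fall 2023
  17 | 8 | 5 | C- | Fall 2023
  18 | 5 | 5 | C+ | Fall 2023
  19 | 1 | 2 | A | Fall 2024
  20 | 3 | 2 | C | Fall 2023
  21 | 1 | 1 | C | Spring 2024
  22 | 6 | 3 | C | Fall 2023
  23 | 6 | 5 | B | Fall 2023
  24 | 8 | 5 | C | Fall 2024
SELECT name, credits FROM courses WHERE credits <= 4

Execution result:
name | credits
Biology 201 | 3
Music 101 | 4
CS 101 | 3
Algorithms 201 | 3
Physics 201 | 4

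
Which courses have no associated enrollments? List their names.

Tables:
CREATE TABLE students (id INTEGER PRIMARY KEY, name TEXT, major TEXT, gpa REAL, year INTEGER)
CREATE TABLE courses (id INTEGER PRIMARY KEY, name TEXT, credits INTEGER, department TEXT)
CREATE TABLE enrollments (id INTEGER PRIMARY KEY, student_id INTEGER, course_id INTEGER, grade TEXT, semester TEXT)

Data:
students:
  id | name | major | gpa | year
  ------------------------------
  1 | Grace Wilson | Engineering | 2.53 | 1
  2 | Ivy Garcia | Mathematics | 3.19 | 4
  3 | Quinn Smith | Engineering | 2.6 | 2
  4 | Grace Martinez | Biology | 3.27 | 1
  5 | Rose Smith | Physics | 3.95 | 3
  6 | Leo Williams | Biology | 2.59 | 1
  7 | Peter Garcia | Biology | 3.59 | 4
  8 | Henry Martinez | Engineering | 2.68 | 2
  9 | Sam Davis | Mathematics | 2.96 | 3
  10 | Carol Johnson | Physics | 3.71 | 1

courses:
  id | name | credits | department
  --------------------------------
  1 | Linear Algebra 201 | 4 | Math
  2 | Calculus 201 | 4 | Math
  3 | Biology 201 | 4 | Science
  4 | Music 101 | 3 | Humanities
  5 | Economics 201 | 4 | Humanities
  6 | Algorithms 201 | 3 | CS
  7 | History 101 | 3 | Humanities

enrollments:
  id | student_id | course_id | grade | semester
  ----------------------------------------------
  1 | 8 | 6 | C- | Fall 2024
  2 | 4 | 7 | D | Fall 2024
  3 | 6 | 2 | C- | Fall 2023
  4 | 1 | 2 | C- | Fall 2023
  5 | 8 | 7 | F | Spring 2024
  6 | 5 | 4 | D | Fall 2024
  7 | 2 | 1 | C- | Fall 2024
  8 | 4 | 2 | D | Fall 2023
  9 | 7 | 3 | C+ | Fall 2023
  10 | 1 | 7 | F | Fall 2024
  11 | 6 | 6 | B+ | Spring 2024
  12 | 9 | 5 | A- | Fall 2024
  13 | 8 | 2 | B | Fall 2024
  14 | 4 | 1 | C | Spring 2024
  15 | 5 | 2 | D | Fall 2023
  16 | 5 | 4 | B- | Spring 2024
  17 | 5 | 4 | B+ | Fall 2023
SELECT p.name FROM courses p LEFT JOIN enrollments c ON c.course_id = p.id WHERE c.id IS NULL

Execution result:
(no rows)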